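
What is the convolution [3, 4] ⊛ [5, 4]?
y[0] = 3×5 = 15; y[1] = 3×4 + 4×5 = 32; y[2] = 4×4 = 16

[15, 32, 16]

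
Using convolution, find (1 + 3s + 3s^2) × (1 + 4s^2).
Ascending coefficients: a = [1, 3, 3], b = [1, 0, 4]. c[0] = 1×1 = 1; c[1] = 1×0 + 3×1 = 3; c[2] = 1×4 + 3×0 + 3×1 = 7; c[3] = 3×4 + 3×0 = 12; c[4] = 3×4 = 12. Result coefficients: [1, 3, 7, 12, 12] → 1 + 3s + 7s^2 + 12s^3 + 12s^4

1 + 3s + 7s^2 + 12s^3 + 12s^4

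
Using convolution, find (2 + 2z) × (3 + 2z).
Ascending coefficients: a = [2, 2], b = [3, 2]. c[0] = 2×3 = 6; c[1] = 2×2 + 2×3 = 10; c[2] = 2×2 = 4. Result coefficients: [6, 10, 4] → 6 + 10z + 4z^2

6 + 10z + 4z^2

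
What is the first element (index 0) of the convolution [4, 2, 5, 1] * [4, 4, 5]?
Use y[k] = Σ_i a[i]·b[k-i] at k=0. y[0] = 4×4 = 16

16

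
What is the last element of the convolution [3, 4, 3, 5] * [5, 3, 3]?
Use y[k] = Σ_i a[i]·b[k-i] at k=5. y[5] = 5×3 = 15

15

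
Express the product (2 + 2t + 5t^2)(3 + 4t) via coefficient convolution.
Ascending coefficients: a = [2, 2, 5], b = [3, 4]. c[0] = 2×3 = 6; c[1] = 2×4 + 2×3 = 14; c[2] = 2×4 + 5×3 = 23; c[3] = 5×4 = 20. Result coefficients: [6, 14, 23, 20] → 6 + 14t + 23t^2 + 20t^3

6 + 14t + 23t^2 + 20t^3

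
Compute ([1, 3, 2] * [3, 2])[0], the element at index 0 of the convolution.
Use y[k] = Σ_i a[i]·b[k-i] at k=0. y[0] = 1×3 = 3

3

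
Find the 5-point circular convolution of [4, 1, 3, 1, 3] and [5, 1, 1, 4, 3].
Use y[k] = Σ_j u[j]·v[(k-j) mod 5]. y[0] = 4×5 + 1×3 + 3×4 + 1×1 + 3×1 = 39; y[1] = 4×1 + 1×5 + 3×3 + 1×4 + 3×1 = 25; y[2] = 4×1 + 1×1 + 3×5 + 1×3 + 3×4 = 35; y[3] = 4×4 + 1×1 + 3×1 + 1×5 + 3×3 = 34; y[4] = 4×3 + 1×4 + 3×1 + 1×1 + 3×5 = 35. Result: [39, 25, 35, 34, 35]

[39, 25, 35, 34, 35]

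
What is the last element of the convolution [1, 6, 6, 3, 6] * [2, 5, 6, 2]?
Use y[k] = Σ_i a[i]·b[k-i] at k=7. y[7] = 6×2 = 12

12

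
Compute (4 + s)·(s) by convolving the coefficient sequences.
Ascending coefficients: a = [4, 1], b = [0, 1]. c[0] = 4×0 = 0; c[1] = 4×1 + 1×0 = 4; c[2] = 1×1 = 1. Result coefficients: [0, 4, 1] → 4s + s^2

4s + s^2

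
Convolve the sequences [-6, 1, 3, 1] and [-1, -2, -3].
y[0] = -6×-1 = 6; y[1] = -6×-2 + 1×-1 = 11; y[2] = -6×-3 + 1×-2 + 3×-1 = 13; y[3] = 1×-3 + 3×-2 + 1×-1 = -10; y[4] = 3×-3 + 1×-2 = -11; y[5] = 1×-3 = -3

[6, 11, 13, -10, -11, -3]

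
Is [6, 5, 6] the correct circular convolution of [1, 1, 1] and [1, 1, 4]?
Recompute circular convolution of [1, 1, 1] and [1, 1, 4]: y[0] = 1×1 + 1×4 + 1×1 = 6; y[1] = 1×1 + 1×1 + 1×4 = 6; y[2] = 1×4 + 1×1 + 1×1 = 6 → [6, 6, 6]. Compare to given [6, 5, 6]: they differ at index 1: given 5, correct 6, so answer: No

No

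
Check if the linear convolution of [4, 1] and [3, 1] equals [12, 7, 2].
Recompute linear convolution of [4, 1] and [3, 1]: y[0] = 4×3 = 12; y[1] = 4×1 + 1×3 = 7; y[2] = 1×1 = 1 → [12, 7, 1]. Compare to given [12, 7, 2]: they differ at index 2: given 2, correct 1, so answer: No

No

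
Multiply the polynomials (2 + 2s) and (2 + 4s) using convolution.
Ascending coefficients: a = [2, 2], b = [2, 4]. c[0] = 2×2 = 4; c[1] = 2×4 + 2×2 = 12; c[2] = 2×4 = 8. Result coefficients: [4, 12, 8] → 4 + 12s + 8s^2

4 + 12s + 8s^2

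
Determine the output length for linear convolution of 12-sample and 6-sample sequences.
Linear/full convolution length: m + n - 1 = 12 + 6 - 1 = 17

17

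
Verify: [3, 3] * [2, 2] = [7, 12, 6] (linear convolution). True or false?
Recompute linear convolution of [3, 3] and [2, 2]: y[0] = 3×2 = 6; y[1] = 3×2 + 3×2 = 12; y[2] = 3×2 = 6 → [6, 12, 6]. Compare to given [7, 12, 6]: they differ at index 0: given 7, correct 6, so answer: No

No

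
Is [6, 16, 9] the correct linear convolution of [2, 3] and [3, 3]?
Recompute linear convolution of [2, 3] and [3, 3]: y[0] = 2×3 = 6; y[1] = 2×3 + 3×3 = 15; y[2] = 3×3 = 9 → [6, 15, 9]. Compare to given [6, 16, 9]: they differ at index 1: given 16, correct 15, so answer: No

No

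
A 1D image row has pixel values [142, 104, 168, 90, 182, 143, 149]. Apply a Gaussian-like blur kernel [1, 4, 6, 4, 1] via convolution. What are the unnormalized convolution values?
Convolve image row [142, 104, 168, 90, 182, 143, 149] with kernel [1, 4, 6, 4, 1]: y[0] = 142×1 = 142; y[1] = 142×4 + 104×1 = 672; y[2] = 142×6 + 104×4 + 168×1 = 1436; y[3] = 142×4 + 104×6 + 168×4 + 90×1 = 1954; y[4] = 142×1 + 104×4 + 168×6 + 90×4 + 182×1 = 2108; y[5] = 104×1 + 168×4 + 90×6 + 182×4 + 143×1 = 2187; y[6] = 168×1 + 90×4 + 182×6 + 143×4 + 149×1 = 2341; y[7] = 90×1 + 182×4 + 143×6 + 149×4 = 2272; y[8] = 182×1 + 143×4 + 149×6 = 1648; y[9] = 143×1 + 149×4 = 739; y[10] = 149×1 = 149 → [142, 672, 1436, 1954, 2108, 2187, 2341, 2272, 1648, 739, 149]. Normalization factor = sum(kernel) = 16.

[142, 672, 1436, 1954, 2108, 2187, 2341, 2272, 1648, 739, 149]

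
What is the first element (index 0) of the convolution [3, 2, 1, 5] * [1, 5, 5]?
Use y[k] = Σ_i a[i]·b[k-i] at k=0. y[0] = 3×1 = 3

3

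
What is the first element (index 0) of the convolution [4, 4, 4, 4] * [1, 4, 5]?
Use y[k] = Σ_i a[i]·b[k-i] at k=0. y[0] = 4×1 = 4

4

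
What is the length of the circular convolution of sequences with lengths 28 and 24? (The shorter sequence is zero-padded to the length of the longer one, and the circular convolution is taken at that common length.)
Circular convolution (zero-padding the shorter input) has length max(m, n) = max(28, 24) = 28

28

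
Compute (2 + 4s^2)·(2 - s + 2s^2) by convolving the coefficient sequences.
Ascending coefficients: a = [2, 0, 4], b = [2, -1, 2]. c[0] = 2×2 = 4; c[1] = 2×-1 + 0×2 = -2; c[2] = 2×2 + 0×-1 + 4×2 = 12; c[3] = 0×2 + 4×-1 = -4; c[4] = 4×2 = 8. Result coefficients: [4, -2, 12, -4, 8] → 4 - 2s + 12s^2 - 4s^3 + 8s^4

4 - 2s + 12s^2 - 4s^3 + 8s^4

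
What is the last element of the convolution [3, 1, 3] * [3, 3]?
Use y[k] = Σ_i a[i]·b[k-i] at k=3. y[3] = 3×3 = 9

9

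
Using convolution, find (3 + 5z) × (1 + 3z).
Ascending coefficients: a = [3, 5], b = [1, 3]. c[0] = 3×1 = 3; c[1] = 3×3 + 5×1 = 14; c[2] = 5×3 = 15. Result coefficients: [3, 14, 15] → 3 + 14z + 15z^2

3 + 14z + 15z^2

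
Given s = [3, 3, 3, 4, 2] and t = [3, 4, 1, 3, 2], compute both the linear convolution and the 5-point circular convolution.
Linear: y_lin[0] = 3×3 = 9; y_lin[1] = 3×4 + 3×3 = 21; y_lin[2] = 3×1 + 3×4 + 3×3 = 24; y_lin[3] = 3×3 + 3×1 + 3×4 + 4×3 = 36; y_lin[4] = 3×2 + 3×3 + 3×1 + 4×4 + 2×3 = 40; y_lin[5] = 3×2 + 3×3 + 4×1 + 2×4 = 27; y_lin[6] = 3×2 + 4×3 + 2×1 = 20; y_lin[7] = 4×2 + 2×3 = 14; y_lin[8] = 2×2 = 4 → [9, 21, 24, 36, 40, 27, 20, 14, 4]. Circular (length 5): y[0] = 3×3 + 3×2 + 3×3 + 4×1 + 2×4 = 36; y[1] = 3×4 + 3×3 + 3×2 + 4×3 + 2×1 = 41; y[2] = 3×1 + 3×4 + 3×3 + 4×2 + 2×3 = 38; y[3] = 3×3 + 3×1 + 3×4 + 4×3 + 2×2 = 40; y[4] = 3×2 + 3×3 + 3×1 + 4×4 + 2×3 = 40 → [36, 41, 38, 40, 40]

Linear: [9, 21, 24, 36, 40, 27, 20, 14, 4], Circular: [36, 41, 38, 40, 40]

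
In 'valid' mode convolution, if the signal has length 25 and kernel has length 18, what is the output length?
'Valid' mode counts only positions where the kernel fully overlaps the signal: m - n + 1 = 25 - 18 + 1 = 8

8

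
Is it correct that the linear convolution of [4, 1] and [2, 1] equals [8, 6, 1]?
Recompute linear convolution of [4, 1] and [2, 1]: y[0] = 4×2 = 8; y[1] = 4×1 + 1×2 = 6; y[2] = 1×1 = 1 → [8, 6, 1]. Given [8, 6, 1] matches, so answer: Yes

Yes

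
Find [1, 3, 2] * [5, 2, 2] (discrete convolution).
y[0] = 1×5 = 5; y[1] = 1×2 + 3×5 = 17; y[2] = 1×2 + 3×2 + 2×5 = 18; y[3] = 3×2 + 2×2 = 10; y[4] = 2×2 = 4

[5, 17, 18, 10, 4]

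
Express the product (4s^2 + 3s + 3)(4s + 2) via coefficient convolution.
Ascending coefficients: a = [3, 3, 4], b = [2, 4]. c[0] = 3×2 = 6; c[1] = 3×4 + 3×2 = 18; c[2] = 3×4 + 4×2 = 20; c[3] = 4×4 = 16. Result coefficients: [6, 18, 20, 16] → 16s^3 + 20s^2 + 18s + 6

16s^3 + 20s^2 + 18s + 6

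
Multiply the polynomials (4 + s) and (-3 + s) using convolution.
Ascending coefficients: a = [4, 1], b = [-3, 1]. c[0] = 4×-3 = -12; c[1] = 4×1 + 1×-3 = 1; c[2] = 1×1 = 1. Result coefficients: [-12, 1, 1] → -12 + s + s^2

-12 + s + s^2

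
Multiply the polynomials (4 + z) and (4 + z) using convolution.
Ascending coefficients: a = [4, 1], b = [4, 1]. c[0] = 4×4 = 16; c[1] = 4×1 + 1×4 = 8; c[2] = 1×1 = 1. Result coefficients: [16, 8, 1] → 16 + 8z + z^2

16 + 8z + z^2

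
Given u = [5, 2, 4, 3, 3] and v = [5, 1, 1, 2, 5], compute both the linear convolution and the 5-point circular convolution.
Linear: y_lin[0] = 5×5 = 25; y_lin[1] = 5×1 + 2×5 = 15; y_lin[2] = 5×1 + 2×1 + 4×5 = 27; y_lin[3] = 5×2 + 2×1 + 4×1 + 3×5 = 31; y_lin[4] = 5×5 + 2×2 + 4×1 + 3×1 + 3×5 = 51; y_lin[5] = 2×5 + 4×2 + 3×1 + 3×1 = 24; y_lin[6] = 4×5 + 3×2 + 3×1 = 29; y_lin[7] = 3×5 + 3×2 = 21; y_lin[8] = 3×5 = 15 → [25, 15, 27, 31, 51, 24, 29, 21, 15]. Circular (length 5): y[0] = 5×5 + 2×5 + 4×2 + 3×1 + 3×1 = 49; y[1] = 5×1 + 2×5 + 4×5 + 3×2 + 3×1 = 44; y[2] = 5×1 + 2×1 + 4×5 + 3×5 + 3×2 = 48; y[3] = 5×2 + 2×1 + 4×1 + 3×5 + 3×5 = 46; y[4] = 5×5 + 2×2 + 4×1 + 3×1 + 3×5 = 51 → [49, 44, 48, 46, 51]

Linear: [25, 15, 27, 31, 51, 24, 29, 21, 15], Circular: [49, 44, 48, 46, 51]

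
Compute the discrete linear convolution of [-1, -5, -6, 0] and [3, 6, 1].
y[0] = -1×3 = -3; y[1] = -1×6 + -5×3 = -21; y[2] = -1×1 + -5×6 + -6×3 = -49; y[3] = -5×1 + -6×6 + 0×3 = -41; y[4] = -6×1 + 0×6 = -6; y[5] = 0×1 = 0

[-3, -21, -49, -41, -6, 0]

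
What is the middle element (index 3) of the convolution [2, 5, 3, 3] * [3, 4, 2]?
Use y[k] = Σ_i a[i]·b[k-i] at k=3. y[3] = 5×2 + 3×4 + 3×3 = 31

31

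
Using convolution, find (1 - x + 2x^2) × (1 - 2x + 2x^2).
Ascending coefficients: a = [1, -1, 2], b = [1, -2, 2]. c[0] = 1×1 = 1; c[1] = 1×-2 + -1×1 = -3; c[2] = 1×2 + -1×-2 + 2×1 = 6; c[3] = -1×2 + 2×-2 = -6; c[4] = 2×2 = 4. Result coefficients: [1, -3, 6, -6, 4] → 1 - 3x + 6x^2 - 6x^3 + 4x^4

1 - 3x + 6x^2 - 6x^3 + 4x^4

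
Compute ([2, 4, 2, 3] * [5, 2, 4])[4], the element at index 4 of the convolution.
Use y[k] = Σ_i a[i]·b[k-i] at k=4. y[4] = 2×4 + 3×2 = 14

14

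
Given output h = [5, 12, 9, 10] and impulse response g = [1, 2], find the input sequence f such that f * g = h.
Deconvolve h=[5, 12, 9, 10] by g=[1, 2]. Since g[0]=1, solve forward: f[0] = h[0] / 1 = 5; f[1] = (h[1] - 5×2) / 1 = 2; f[2] = (h[2] - 2×2) / 1 = 5. So f = [5, 2, 5]. Check by forward convolution: h[0] = 5×1 = 5; h[1] = 5×2 + 2×1 = 12; h[2] = 2×2 + 5×1 = 9; h[3] = 5×2 = 10

[5, 2, 5]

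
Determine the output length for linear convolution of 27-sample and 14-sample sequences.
Linear/full convolution length: m + n - 1 = 27 + 14 - 1 = 40

40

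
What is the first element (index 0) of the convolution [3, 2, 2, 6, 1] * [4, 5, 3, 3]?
Use y[k] = Σ_i a[i]·b[k-i] at k=0. y[0] = 3×4 = 12

12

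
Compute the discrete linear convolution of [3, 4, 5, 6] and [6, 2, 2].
y[0] = 3×6 = 18; y[1] = 3×2 + 4×6 = 30; y[2] = 3×2 + 4×2 + 5×6 = 44; y[3] = 4×2 + 5×2 + 6×6 = 54; y[4] = 5×2 + 6×2 = 22; y[5] = 6×2 = 12

[18, 30, 44, 54, 22, 12]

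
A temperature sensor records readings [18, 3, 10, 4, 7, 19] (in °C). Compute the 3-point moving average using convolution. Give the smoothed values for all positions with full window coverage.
3-point moving average kernel = [1, 1, 1]. Apply in 'valid' mode (full window coverage): avg[0] = (18 + 3 + 10) / 3 = 10.33; avg[1] = (3 + 10 + 4) / 3 = 5.67; avg[2] = (10 + 4 + 7) / 3 = 7.0; avg[3] = (4 + 7 + 19) / 3 = 10.0. Smoothed values: [10.33, 5.67, 7.0, 10.0]

[10.33, 5.67, 7.0, 10.0]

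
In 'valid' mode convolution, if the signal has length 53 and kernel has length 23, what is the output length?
'Valid' mode counts only positions where the kernel fully overlaps the signal: m - n + 1 = 53 - 23 + 1 = 31

31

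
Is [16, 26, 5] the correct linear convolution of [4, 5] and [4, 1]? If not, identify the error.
Recompute linear convolution of [4, 5] and [4, 1]: y[0] = 4×4 = 16; y[1] = 4×1 + 5×4 = 24; y[2] = 5×1 = 5 → [16, 24, 5]. Compare to given [16, 26, 5]: they differ at index 1: given 26, correct 24, so answer: No

No. Error at index 1: given 26, correct 24.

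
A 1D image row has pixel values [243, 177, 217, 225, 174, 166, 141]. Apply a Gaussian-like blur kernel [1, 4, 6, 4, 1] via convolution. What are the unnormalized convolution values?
Convolve image row [243, 177, 217, 225, 174, 166, 141] with kernel [1, 4, 6, 4, 1]: y[0] = 243×1 = 243; y[1] = 243×4 + 177×1 = 1149; y[2] = 243×6 + 177×4 + 217×1 = 2383; y[3] = 243×4 + 177×6 + 217×4 + 225×1 = 3127; y[4] = 243×1 + 177×4 + 217×6 + 225×4 + 174×1 = 3327; y[5] = 177×1 + 217×4 + 225×6 + 174×4 + 166×1 = 3257; y[6] = 217×1 + 225×4 + 174×6 + 166×4 + 141×1 = 2966; y[7] = 225×1 + 174×4 + 166×6 + 141×4 = 2481; y[8] = 174×1 + 166×4 + 141×6 = 1684; y[9] = 166×1 + 141×4 = 730; y[10] = 141×1 = 141 → [243, 1149, 2383, 3127, 3327, 3257, 2966, 2481, 1684, 730, 141]. Normalization factor = sum(kernel) = 16.

[243, 1149, 2383, 3127, 3327, 3257, 2966, 2481, 1684, 730, 141]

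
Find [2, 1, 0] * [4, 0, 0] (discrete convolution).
y[0] = 2×4 = 8; y[1] = 2×0 + 1×4 = 4; y[2] = 2×0 + 1×0 + 0×4 = 0; y[3] = 1×0 + 0×0 = 0; y[4] = 0×0 = 0

[8, 4, 0, 0, 0]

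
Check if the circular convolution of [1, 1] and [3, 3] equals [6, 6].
Recompute circular convolution of [1, 1] and [3, 3]: y[0] = 1×3 + 1×3 = 6; y[1] = 1×3 + 1×3 = 6 → [6, 6]. Given [6, 6] matches, so answer: Yes

Yes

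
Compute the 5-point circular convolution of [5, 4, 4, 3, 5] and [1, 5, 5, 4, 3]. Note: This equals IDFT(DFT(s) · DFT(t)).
Either evaluate y[k] = Σ_j s[j]·t[(k-j) mod 5] directly, or use IDFT(DFT(s) · DFT(t)). y[0] = 5×1 + 4×3 + 4×4 + 3×5 + 5×5 = 73; y[1] = 5×5 + 4×1 + 4×3 + 3×4 + 5×5 = 78; y[2] = 5×5 + 4×5 + 4×1 + 3×3 + 5×4 = 78; y[3] = 5×4 + 4×5 + 4×5 + 3×1 + 5×3 = 78; y[4] = 5×3 + 4×4 + 4×5 + 3×5 + 5×1 = 71. Result: [73, 78, 78, 78, 71]

[73, 78, 78, 78, 71]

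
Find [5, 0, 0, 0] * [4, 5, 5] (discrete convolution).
y[0] = 5×4 = 20; y[1] = 5×5 + 0×4 = 25; y[2] = 5×5 + 0×5 + 0×4 = 25; y[3] = 0×5 + 0×5 + 0×4 = 0; y[4] = 0×5 + 0×5 = 0; y[5] = 0×5 = 0

[20, 25, 25, 0, 0, 0]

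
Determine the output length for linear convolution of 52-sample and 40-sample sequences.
Linear/full convolution length: m + n - 1 = 52 + 40 - 1 = 91

91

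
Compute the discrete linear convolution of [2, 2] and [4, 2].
y[0] = 2×4 = 8; y[1] = 2×2 + 2×4 = 12; y[2] = 2×2 = 4

[8, 12, 4]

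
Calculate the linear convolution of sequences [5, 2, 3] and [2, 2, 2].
y[0] = 5×2 = 10; y[1] = 5×2 + 2×2 = 14; y[2] = 5×2 + 2×2 + 3×2 = 20; y[3] = 2×2 + 3×2 = 10; y[4] = 3×2 = 6

[10, 14, 20, 10, 6]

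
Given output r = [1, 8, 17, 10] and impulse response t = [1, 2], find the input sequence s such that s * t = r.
Deconvolve r=[1, 8, 17, 10] by t=[1, 2]. Since t[0]=1, solve forward: s[0] = r[0] / 1 = 1; s[1] = (r[1] - 1×2) / 1 = 6; s[2] = (r[2] - 6×2) / 1 = 5. So s = [1, 6, 5]. Check by forward convolution: r[0] = 1×1 = 1; r[1] = 1×2 + 6×1 = 8; r[2] = 6×2 + 5×1 = 17; r[3] = 5×2 = 10

[1, 6, 5]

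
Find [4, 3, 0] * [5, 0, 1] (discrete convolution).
y[0] = 4×5 = 20; y[1] = 4×0 + 3×5 = 15; y[2] = 4×1 + 3×0 + 0×5 = 4; y[3] = 3×1 + 0×0 = 3; y[4] = 0×1 = 0

[20, 15, 4, 3, 0]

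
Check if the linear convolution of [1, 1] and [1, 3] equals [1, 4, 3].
Recompute linear convolution of [1, 1] and [1, 3]: y[0] = 1×1 = 1; y[1] = 1×3 + 1×1 = 4; y[2] = 1×3 = 3 → [1, 4, 3]. Given [1, 4, 3] matches, so answer: Yes

Yes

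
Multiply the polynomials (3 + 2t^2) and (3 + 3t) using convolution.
Ascending coefficients: a = [3, 0, 2], b = [3, 3]. c[0] = 3×3 = 9; c[1] = 3×3 + 0×3 = 9; c[2] = 0×3 + 2×3 = 6; c[3] = 2×3 = 6. Result coefficients: [9, 9, 6, 6] → 9 + 9t + 6t^2 + 6t^3

9 + 9t + 6t^2 + 6t^3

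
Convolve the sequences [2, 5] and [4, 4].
y[0] = 2×4 = 8; y[1] = 2×4 + 5×4 = 28; y[2] = 5×4 = 20

[8, 28, 20]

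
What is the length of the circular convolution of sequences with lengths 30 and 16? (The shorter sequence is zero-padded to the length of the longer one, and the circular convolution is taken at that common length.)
Circular convolution (zero-padding the shorter input) has length max(m, n) = max(30, 16) = 30

30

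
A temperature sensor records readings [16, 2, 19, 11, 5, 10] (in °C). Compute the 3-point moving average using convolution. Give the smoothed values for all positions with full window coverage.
3-point moving average kernel = [1, 1, 1]. Apply in 'valid' mode (full window coverage): avg[0] = (16 + 2 + 19) / 3 = 12.33; avg[1] = (2 + 19 + 11) / 3 = 10.67; avg[2] = (19 + 11 + 5) / 3 = 11.67; avg[3] = (11 + 5 + 10) / 3 = 8.67. Smoothed values: [12.33, 10.67, 11.67, 8.67]

[12.33, 10.67, 11.67, 8.67]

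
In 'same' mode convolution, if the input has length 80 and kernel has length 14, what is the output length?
'Same' mode returns an output with the same length as the input: 80

80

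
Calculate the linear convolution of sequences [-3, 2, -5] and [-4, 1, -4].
y[0] = -3×-4 = 12; y[1] = -3×1 + 2×-4 = -11; y[2] = -3×-4 + 2×1 + -5×-4 = 34; y[3] = 2×-4 + -5×1 = -13; y[4] = -5×-4 = 20

[12, -11, 34, -13, 20]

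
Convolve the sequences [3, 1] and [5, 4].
y[0] = 3×5 = 15; y[1] = 3×4 + 1×5 = 17; y[2] = 1×4 = 4

[15, 17, 4]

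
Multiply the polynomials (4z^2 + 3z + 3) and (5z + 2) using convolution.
Ascending coefficients: a = [3, 3, 4], b = [2, 5]. c[0] = 3×2 = 6; c[1] = 3×5 + 3×2 = 21; c[2] = 3×5 + 4×2 = 23; c[3] = 4×5 = 20. Result coefficients: [6, 21, 23, 20] → 20z^3 + 23z^2 + 21z + 6

20z^3 + 23z^2 + 21z + 6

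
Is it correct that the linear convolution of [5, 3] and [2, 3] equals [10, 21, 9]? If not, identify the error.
Recompute linear convolution of [5, 3] and [2, 3]: y[0] = 5×2 = 10; y[1] = 5×3 + 3×2 = 21; y[2] = 3×3 = 9 → [10, 21, 9]. Given [10, 21, 9] matches, so answer: Yes

Yes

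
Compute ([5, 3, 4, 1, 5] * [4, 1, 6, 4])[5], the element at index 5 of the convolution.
Use y[k] = Σ_i a[i]·b[k-i] at k=5. y[5] = 4×4 + 1×6 + 5×1 = 27

27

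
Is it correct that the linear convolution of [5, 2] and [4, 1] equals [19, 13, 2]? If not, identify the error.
Recompute linear convolution of [5, 2] and [4, 1]: y[0] = 5×4 = 20; y[1] = 5×1 + 2×4 = 13; y[2] = 2×1 = 2 → [20, 13, 2]. Compare to given [19, 13, 2]: they differ at index 0: given 19, correct 20, so answer: No

No. Error at index 0: given 19, correct 20.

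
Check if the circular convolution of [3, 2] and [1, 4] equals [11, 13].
Recompute circular convolution of [3, 2] and [1, 4]: y[0] = 3×1 + 2×4 = 11; y[1] = 3×4 + 2×1 = 14 → [11, 14]. Compare to given [11, 13]: they differ at index 1: given 13, correct 14, so answer: No

No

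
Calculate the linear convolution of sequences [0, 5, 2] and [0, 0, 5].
y[0] = 0×0 = 0; y[1] = 0×0 + 5×0 = 0; y[2] = 0×5 + 5×0 + 2×0 = 0; y[3] = 5×5 + 2×0 = 25; y[4] = 2×5 = 10

[0, 0, 0, 25, 10]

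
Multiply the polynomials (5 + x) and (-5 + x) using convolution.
Ascending coefficients: a = [5, 1], b = [-5, 1]. c[0] = 5×-5 = -25; c[1] = 5×1 + 1×-5 = 0; c[2] = 1×1 = 1. Result coefficients: [-25, 0, 1] → -25 + x^2

-25 + x^2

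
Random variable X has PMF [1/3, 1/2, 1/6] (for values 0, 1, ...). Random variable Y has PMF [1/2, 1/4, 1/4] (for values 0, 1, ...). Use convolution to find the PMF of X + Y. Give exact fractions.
P(X+Y=k) = Σ_i P(X=i)·P(Y=k-i) — a convolution of [1/3, 1/2, 1/6] and [1/2, 1/4, 1/4]. P(X+Y=0) = (1/3)×(1/2) = 1/6; P(X+Y=1) = (1/3)×(1/4) + (1/2)×(1/2) = 1/12 + 1/4 = 1/3; P(X+Y=2) = (1/3)×(1/4) + (1/2)×(1/4) + (1/6)×(1/2) = 1/12 + 1/8 + 1/12 = 7/24; P(X+Y=3) = (1/2)×(1/4) + (1/6)×(1/4) = 1/8 + 1/24 = 1/6; P(X+Y=4) = (1/6)×(1/4) = 1/24. PMF: [1/6, 1/3, 7/24, 1/6, 1/24] (sums to 1 ✓)

[1/6, 1/3, 7/24, 1/6, 1/24]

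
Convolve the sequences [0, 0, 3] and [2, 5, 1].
y[0] = 0×2 = 0; y[1] = 0×5 + 0×2 = 0; y[2] = 0×1 + 0×5 + 3×2 = 6; y[3] = 0×1 + 3×5 = 15; y[4] = 3×1 = 3

[0, 0, 6, 15, 3]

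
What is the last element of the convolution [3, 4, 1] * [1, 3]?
Use y[k] = Σ_i a[i]·b[k-i] at k=3. y[3] = 1×3 = 3

3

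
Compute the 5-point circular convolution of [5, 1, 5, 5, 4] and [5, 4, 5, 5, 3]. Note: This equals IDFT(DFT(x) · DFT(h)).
Either evaluate y[k] = Σ_j x[j]·h[(k-j) mod 5] directly, or use IDFT(DFT(x) · DFT(h)). y[0] = 5×5 + 1×3 + 5×5 + 5×5 + 4×4 = 94; y[1] = 5×4 + 1×5 + 5×3 + 5×5 + 4×5 = 85; y[2] = 5×5 + 1×4 + 5×5 + 5×3 + 4×5 = 89; y[3] = 5×5 + 1×5 + 5×4 + 5×5 + 4×3 = 87; y[4] = 5×3 + 1×5 + 5×5 + 5×4 + 4×5 = 85. Result: [94, 85, 89, 87, 85]

[94, 85, 89, 87, 85]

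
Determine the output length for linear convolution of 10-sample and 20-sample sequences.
Linear/full convolution length: m + n - 1 = 10 + 20 - 1 = 29

29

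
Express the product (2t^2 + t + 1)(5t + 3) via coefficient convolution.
Ascending coefficients: a = [1, 1, 2], b = [3, 5]. c[0] = 1×3 = 3; c[1] = 1×5 + 1×3 = 8; c[2] = 1×5 + 2×3 = 11; c[3] = 2×5 = 10. Result coefficients: [3, 8, 11, 10] → 10t^3 + 11t^2 + 8t + 3

10t^3 + 11t^2 + 8t + 3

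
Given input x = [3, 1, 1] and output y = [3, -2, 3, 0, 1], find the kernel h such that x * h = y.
Output length 5 = len(x) + len(h) - 1 ⇒ len(h) = 3. Solve h forward using h[k] = (y[k] - Σ_{i≥1} x[i]·h[k-i]) / x[0]: h[0] = y[0] / x[0] = 3 / 3 = 1; h[1] = (y[1] - 1×1) / x[0] = (-2 - 1×1) / 3 = -1; h[2] = (y[2] - 1×-1 - 1×1) / x[0] = (3 - 1×-1 - 1×1) / 3 = 1. So h = [1, -1, 1]. Forward-check [3, 1, 1] * [1, -1, 1]: y[0] = 3×1 = 3; y[1] = 3×-1 + 1×1 = -2; y[2] = 3×1 + 1×-1 + 1×1 = 3; y[3] = 1×1 + 1×-1 = 0; y[4] = 1×1 = 1 → [3, -2, 3, 0, 1] ✓

[1, -1, 1]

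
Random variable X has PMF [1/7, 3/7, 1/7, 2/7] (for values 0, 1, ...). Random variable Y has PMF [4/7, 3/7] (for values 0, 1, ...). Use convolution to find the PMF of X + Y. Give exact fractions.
P(X+Y=k) = Σ_i P(X=i)·P(Y=k-i) — a convolution of [1/7, 3/7, 1/7, 2/7] and [4/7, 3/7]. P(X+Y=0) = (1/7)×(4/7) = 4/49; P(X+Y=1) = (1/7)×(3/7) + (3/7)×(4/7) = 3/49 + 12/49 = 15/49; P(X+Y=2) = (3/7)×(3/7) + (1/7)×(4/7) = 9/49 + 4/49 = 13/49; P(X+Y=3) = (1/7)×(3/7) + (2/7)×(4/7) = 3/49 + 8/49 = 11/49; P(X+Y=4) = (2/7)×(3/7) = 6/49. PMF: [4/49, 15/49, 13/49, 11/49, 6/49] (sums to 1 ✓)

[4/49, 15/49, 13/49, 11/49, 6/49]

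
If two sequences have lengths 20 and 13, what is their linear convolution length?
Linear/full convolution length: m + n - 1 = 20 + 13 - 1 = 32

32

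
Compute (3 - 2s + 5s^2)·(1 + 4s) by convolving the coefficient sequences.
Ascending coefficients: a = [3, -2, 5], b = [1, 4]. c[0] = 3×1 = 3; c[1] = 3×4 + -2×1 = 10; c[2] = -2×4 + 5×1 = -3; c[3] = 5×4 = 20. Result coefficients: [3, 10, -3, 20] → 3 + 10s - 3s^2 + 20s^3

3 + 10s - 3s^2 + 20s^3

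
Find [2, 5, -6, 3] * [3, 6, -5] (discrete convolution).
y[0] = 2×3 = 6; y[1] = 2×6 + 5×3 = 27; y[2] = 2×-5 + 5×6 + -6×3 = 2; y[3] = 5×-5 + -6×6 + 3×3 = -52; y[4] = -6×-5 + 3×6 = 48; y[5] = 3×-5 = -15

[6, 27, 2, -52, 48, -15]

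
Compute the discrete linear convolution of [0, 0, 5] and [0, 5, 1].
y[0] = 0×0 = 0; y[1] = 0×5 + 0×0 = 0; y[2] = 0×1 + 0×5 + 5×0 = 0; y[3] = 0×1 + 5×5 = 25; y[4] = 5×1 = 5

[0, 0, 0, 25, 5]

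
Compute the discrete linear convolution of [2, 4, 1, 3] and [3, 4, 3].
y[0] = 2×3 = 6; y[1] = 2×4 + 4×3 = 20; y[2] = 2×3 + 4×4 + 1×3 = 25; y[3] = 4×3 + 1×4 + 3×3 = 25; y[4] = 1×3 + 3×4 = 15; y[5] = 3×3 = 9

[6, 20, 25, 25, 15, 9]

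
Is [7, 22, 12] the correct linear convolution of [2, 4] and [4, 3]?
Recompute linear convolution of [2, 4] and [4, 3]: y[0] = 2×4 = 8; y[1] = 2×3 + 4×4 = 22; y[2] = 4×3 = 12 → [8, 22, 12]. Compare to given [7, 22, 12]: they differ at index 0: given 7, correct 8, so answer: No

No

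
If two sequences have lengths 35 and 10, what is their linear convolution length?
Linear/full convolution length: m + n - 1 = 35 + 10 - 1 = 44

44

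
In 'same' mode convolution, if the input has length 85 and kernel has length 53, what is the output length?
'Same' mode returns an output with the same length as the input: 85

85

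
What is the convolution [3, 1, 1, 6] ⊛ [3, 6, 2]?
y[0] = 3×3 = 9; y[1] = 3×6 + 1×3 = 21; y[2] = 3×2 + 1×6 + 1×3 = 15; y[3] = 1×2 + 1×6 + 6×3 = 26; y[4] = 1×2 + 6×6 = 38; y[5] = 6×2 = 12

[9, 21, 15, 26, 38, 12]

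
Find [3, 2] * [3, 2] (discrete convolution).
y[0] = 3×3 = 9; y[1] = 3×2 + 2×3 = 12; y[2] = 2×2 = 4

[9, 12, 4]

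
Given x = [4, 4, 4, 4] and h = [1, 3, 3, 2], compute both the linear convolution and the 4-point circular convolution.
Linear: y_lin[0] = 4×1 = 4; y_lin[1] = 4×3 + 4×1 = 16; y_lin[2] = 4×3 + 4×3 + 4×1 = 28; y_lin[3] = 4×2 + 4×3 + 4×3 + 4×1 = 36; y_lin[4] = 4×2 + 4×3 + 4×3 = 32; y_lin[5] = 4×2 + 4×3 = 20; y_lin[6] = 4×2 = 8 → [4, 16, 28, 36, 32, 20, 8]. Circular (length 4): y[0] = 4×1 + 4×2 + 4×3 + 4×3 = 36; y[1] = 4×3 + 4×1 + 4×2 + 4×3 = 36; y[2] = 4×3 + 4×3 + 4×1 + 4×2 = 36; y[3] = 4×2 + 4×3 + 4×3 + 4×1 = 36 → [36, 36, 36, 36]

Linear: [4, 16, 28, 36, 32, 20, 8], Circular: [36, 36, 36, 36]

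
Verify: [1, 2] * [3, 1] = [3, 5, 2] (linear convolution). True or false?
Recompute linear convolution of [1, 2] and [3, 1]: y[0] = 1×3 = 3; y[1] = 1×1 + 2×3 = 7; y[2] = 2×1 = 2 → [3, 7, 2]. Compare to given [3, 5, 2]: they differ at index 1: given 5, correct 7, so answer: No

No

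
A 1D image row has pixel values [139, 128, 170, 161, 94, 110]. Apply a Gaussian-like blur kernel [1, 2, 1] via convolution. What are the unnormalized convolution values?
Convolve image row [139, 128, 170, 161, 94, 110] with kernel [1, 2, 1]: y[0] = 139×1 = 139; y[1] = 139×2 + 128×1 = 406; y[2] = 139×1 + 128×2 + 170×1 = 565; y[3] = 128×1 + 170×2 + 161×1 = 629; y[4] = 170×1 + 161×2 + 94×1 = 586; y[5] = 161×1 + 94×2 + 110×1 = 459; y[6] = 94×1 + 110×2 = 314; y[7] = 110×1 = 110 → [139, 406, 565, 629, 586, 459, 314, 110]. Normalization factor = sum(kernel) = 4.

[139, 406, 565, 629, 586, 459, 314, 110]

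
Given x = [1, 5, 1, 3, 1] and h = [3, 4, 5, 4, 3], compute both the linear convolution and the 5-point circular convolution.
Linear: y_lin[0] = 1×3 = 3; y_lin[1] = 1×4 + 5×3 = 19; y_lin[2] = 1×5 + 5×4 + 1×3 = 28; y_lin[3] = 1×4 + 5×5 + 1×4 + 3×3 = 42; y_lin[4] = 1×3 + 5×4 + 1×5 + 3×4 + 1×3 = 43; y_lin[5] = 5×3 + 1×4 + 3×5 + 1×4 = 38; y_lin[6] = 1×3 + 3×4 + 1×5 = 20; y_lin[7] = 3×3 + 1×4 = 13; y_lin[8] = 1×3 = 3 → [3, 19, 28, 42, 43, 38, 20, 13, 3]. Circular (length 5): y[0] = 1×3 + 5×3 + 1×4 + 3×5 + 1×4 = 41; y[1] = 1×4 + 5×3 + 1×3 + 3×4 + 1×5 = 39; y[2] = 1×5 + 5×4 + 1×3 + 3×3 + 1×4 = 41; y[3] = 1×4 + 5×5 + 1×4 + 3×3 + 1×3 = 45; y[4] = 1×3 + 5×4 + 1×5 + 3×4 + 1×3 = 43 → [41, 39, 41, 45, 43]

Linear: [3, 19, 28, 42, 43, 38, 20, 13, 3], Circular: [41, 39, 41, 45, 43]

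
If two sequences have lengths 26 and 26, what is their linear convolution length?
Linear/full convolution length: m + n - 1 = 26 + 26 - 1 = 51

51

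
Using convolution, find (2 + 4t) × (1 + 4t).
Ascending coefficients: a = [2, 4], b = [1, 4]. c[0] = 2×1 = 2; c[1] = 2×4 + 4×1 = 12; c[2] = 4×4 = 16. Result coefficients: [2, 12, 16] → 2 + 12t + 16t^2

2 + 12t + 16t^2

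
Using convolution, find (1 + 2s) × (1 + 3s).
Ascending coefficients: a = [1, 2], b = [1, 3]. c[0] = 1×1 = 1; c[1] = 1×3 + 2×1 = 5; c[2] = 2×3 = 6. Result coefficients: [1, 5, 6] → 1 + 5s + 6s^2

1 + 5s + 6s^2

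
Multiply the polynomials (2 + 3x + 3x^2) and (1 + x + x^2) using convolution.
Ascending coefficients: a = [2, 3, 3], b = [1, 1, 1]. c[0] = 2×1 = 2; c[1] = 2×1 + 3×1 = 5; c[2] = 2×1 + 3×1 + 3×1 = 8; c[3] = 3×1 + 3×1 = 6; c[4] = 3×1 = 3. Result coefficients: [2, 5, 8, 6, 3] → 2 + 5x + 8x^2 + 6x^3 + 3x^4

2 + 5x + 8x^2 + 6x^3 + 3x^4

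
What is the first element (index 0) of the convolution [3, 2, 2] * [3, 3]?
Use y[k] = Σ_i a[i]·b[k-i] at k=0. y[0] = 3×3 = 9

9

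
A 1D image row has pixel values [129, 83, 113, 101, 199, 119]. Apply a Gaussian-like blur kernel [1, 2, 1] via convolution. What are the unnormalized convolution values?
Convolve image row [129, 83, 113, 101, 199, 119] with kernel [1, 2, 1]: y[0] = 129×1 = 129; y[1] = 129×2 + 83×1 = 341; y[2] = 129×1 + 83×2 + 113×1 = 408; y[3] = 83×1 + 113×2 + 101×1 = 410; y[4] = 113×1 + 101×2 + 199×1 = 514; y[5] = 101×1 + 199×2 + 119×1 = 618; y[6] = 199×1 + 119×2 = 437; y[7] = 119×1 = 119 → [129, 341, 408, 410, 514, 618, 437, 119]. Normalization factor = sum(kernel) = 4.

[129, 341, 408, 410, 514, 618, 437, 119]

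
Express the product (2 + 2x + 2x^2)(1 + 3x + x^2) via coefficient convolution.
Ascending coefficients: a = [2, 2, 2], b = [1, 3, 1]. c[0] = 2×1 = 2; c[1] = 2×3 + 2×1 = 8; c[2] = 2×1 + 2×3 + 2×1 = 10; c[3] = 2×1 + 2×3 = 8; c[4] = 2×1 = 2. Result coefficients: [2, 8, 10, 8, 2] → 2 + 8x + 10x^2 + 8x^3 + 2x^4

2 + 8x + 10x^2 + 8x^3 + 2x^4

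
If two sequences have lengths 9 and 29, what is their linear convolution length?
Linear/full convolution length: m + n - 1 = 9 + 29 - 1 = 37

37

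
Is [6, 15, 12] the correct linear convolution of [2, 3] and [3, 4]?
Recompute linear convolution of [2, 3] and [3, 4]: y[0] = 2×3 = 6; y[1] = 2×4 + 3×3 = 17; y[2] = 3×4 = 12 → [6, 17, 12]. Compare to given [6, 15, 12]: they differ at index 1: given 15, correct 17, so answer: No

No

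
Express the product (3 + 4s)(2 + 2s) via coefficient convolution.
Ascending coefficients: a = [3, 4], b = [2, 2]. c[0] = 3×2 = 6; c[1] = 3×2 + 4×2 = 14; c[2] = 4×2 = 8. Result coefficients: [6, 14, 8] → 6 + 14s + 8s^2

6 + 14s + 8s^2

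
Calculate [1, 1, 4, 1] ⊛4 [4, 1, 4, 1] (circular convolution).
Use y[k] = Σ_j x[j]·h[(k-j) mod 4]. y[0] = 1×4 + 1×1 + 4×4 + 1×1 = 22; y[1] = 1×1 + 1×4 + 4×1 + 1×4 = 13; y[2] = 1×4 + 1×1 + 4×4 + 1×1 = 22; y[3] = 1×1 + 1×4 + 4×1 + 1×4 = 13. Result: [22, 13, 22, 13]

[22, 13, 22, 13]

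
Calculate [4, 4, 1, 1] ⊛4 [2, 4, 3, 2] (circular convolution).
Use y[k] = Σ_j u[j]·v[(k-j) mod 4]. y[0] = 4×2 + 4×2 + 1×3 + 1×4 = 23; y[1] = 4×4 + 4×2 + 1×2 + 1×3 = 29; y[2] = 4×3 + 4×4 + 1×2 + 1×2 = 32; y[3] = 4×2 + 4×3 + 1×4 + 1×2 = 26. Result: [23, 29, 32, 26]

[23, 29, 32, 26]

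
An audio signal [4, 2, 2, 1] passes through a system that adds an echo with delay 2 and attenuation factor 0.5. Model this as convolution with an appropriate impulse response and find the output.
Direct-path + delayed-attenuated-path model → impulse response h = [1, 0, 0.5] (1 at lag 0, 0.5 at lag 2). Output y[n] = x[n] + 0.5·x[n - 2] (with x[n] = 0 outside 0..3): y[0] = 4 + 0.5×0 = 4; y[1] = 2 + 0.5×0 = 2; y[2] = 2 + 0.5×4 = 4.0; y[3] = 1 + 0.5×2 = 2.0; y[4] = 0 + 0.5×2 = 1.0; y[5] = 0 + 0.5×1 = 0.5. So y = [4, 2, 4.0, 2.0, 1.0, 0.5]

[4, 2, 4.0, 2.0, 1.0, 0.5]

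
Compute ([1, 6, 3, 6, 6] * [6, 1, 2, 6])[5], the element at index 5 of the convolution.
Use y[k] = Σ_i a[i]·b[k-i] at k=5. y[5] = 3×6 + 6×2 + 6×1 = 36

36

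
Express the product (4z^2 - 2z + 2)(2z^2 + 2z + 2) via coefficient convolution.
Ascending coefficients: a = [2, -2, 4], b = [2, 2, 2]. c[0] = 2×2 = 4; c[1] = 2×2 + -2×2 = 0; c[2] = 2×2 + -2×2 + 4×2 = 8; c[3] = -2×2 + 4×2 = 4; c[4] = 4×2 = 8. Result coefficients: [4, 0, 8, 4, 8] → 8z^4 + 4z^3 + 8z^2 + 4

8z^4 + 4z^3 + 8z^2 + 4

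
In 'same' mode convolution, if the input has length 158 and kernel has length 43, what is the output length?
'Same' mode returns an output with the same length as the input: 158

158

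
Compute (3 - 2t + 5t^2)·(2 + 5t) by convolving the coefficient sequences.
Ascending coefficients: a = [3, -2, 5], b = [2, 5]. c[0] = 3×2 = 6; c[1] = 3×5 + -2×2 = 11; c[2] = -2×5 + 5×2 = 0; c[3] = 5×5 = 25. Result coefficients: [6, 11, 0, 25] → 6 + 11t + 25t^3

6 + 11t + 25t^3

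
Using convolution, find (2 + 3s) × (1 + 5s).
Ascending coefficients: a = [2, 3], b = [1, 5]. c[0] = 2×1 = 2; c[1] = 2×5 + 3×1 = 13; c[2] = 3×5 = 15. Result coefficients: [2, 13, 15] → 2 + 13s + 15s^2

2 + 13s + 15s^2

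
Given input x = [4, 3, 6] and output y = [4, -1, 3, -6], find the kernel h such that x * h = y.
Output length 4 = len(x) + len(h) - 1 ⇒ len(h) = 2. Solve h forward using h[k] = (y[k] - Σ_{i≥1} x[i]·h[k-i]) / x[0]: h[0] = y[0] / x[0] = 4 / 4 = 1; h[1] = (y[1] - 3×1) / x[0] = (-1 - 3×1) / 4 = -1. So h = [1, -1]. Forward-check [4, 3, 6] * [1, -1]: y[0] = 4×1 = 4; y[1] = 4×-1 + 3×1 = -1; y[2] = 3×-1 + 6×1 = 3; y[3] = 6×-1 = -6 → [4, -1, 3, -6] ✓

[1, -1]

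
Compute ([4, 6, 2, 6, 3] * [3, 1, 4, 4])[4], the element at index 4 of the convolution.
Use y[k] = Σ_i a[i]·b[k-i] at k=4. y[4] = 6×4 + 2×4 + 6×1 + 3×3 = 47

47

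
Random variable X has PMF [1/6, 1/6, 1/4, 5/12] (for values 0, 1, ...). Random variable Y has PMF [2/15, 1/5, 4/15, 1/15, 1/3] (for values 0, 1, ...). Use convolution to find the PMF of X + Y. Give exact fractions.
P(X+Y=k) = Σ_i P(X=i)·P(Y=k-i) — a convolution of [1/6, 1/6, 1/4, 5/12] and [2/15, 1/5, 4/15, 1/15, 1/3]. P(X+Y=0) = (1/6)×(2/15) = 1/45; P(X+Y=1) = (1/6)×(1/5) + (1/6)×(2/15) = 1/30 + 1/45 = 1/18; P(X+Y=2) = (1/6)×(4/15) + (1/6)×(1/5) + (1/4)×(2/15) = 2/45 + 1/30 + 1/30 = 1/9; P(X+Y=3) = (1/6)×(1/15) + (1/6)×(4/15) + (1/4)×(1/5) + (5/12)×(2/15) = 1/90 + 2/45 + 1/20 + 1/18 = 29/180; P(X+Y=4) = (1/6)×(1/3) + (1/6)×(1/15) + (1/4)×(4/15) + (5/12)×(1/5) = 1/18 + 1/90 + 1/15 + 1/12 = 13/60; P(X+Y=5) = (1/6)×(1/3) + (1/4)×(1/15) + (5/12)×(4/15) = 1/18 + 1/60 + 1/9 = 11/60; P(X+Y=6) = (1/4)×(1/3) + (5/12)×(1/15) = 1/12 + 1/36 = 1/9; P(X+Y=7) = (5/12)×(1/3) = 5/36. PMF: [1/45, 1/18, 1/9, 29/180, 13/60, 11/60, 1/9, 5/36] (sums to 1 ✓)

[1/45, 1/18, 1/9, 29/180, 13/60, 11/60, 1/9, 5/36]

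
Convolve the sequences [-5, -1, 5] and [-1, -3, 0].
y[0] = -5×-1 = 5; y[1] = -5×-3 + -1×-1 = 16; y[2] = -5×0 + -1×-3 + 5×-1 = -2; y[3] = -1×0 + 5×-3 = -15; y[4] = 5×0 = 0

[5, 16, -2, -15, 0]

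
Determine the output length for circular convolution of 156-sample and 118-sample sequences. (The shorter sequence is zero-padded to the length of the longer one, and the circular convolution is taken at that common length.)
Circular convolution (zero-padding the shorter input) has length max(m, n) = max(156, 118) = 156

156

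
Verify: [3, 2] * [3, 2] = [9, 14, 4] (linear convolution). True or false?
Recompute linear convolution of [3, 2] and [3, 2]: y[0] = 3×3 = 9; y[1] = 3×2 + 2×3 = 12; y[2] = 2×2 = 4 → [9, 12, 4]. Compare to given [9, 14, 4]: they differ at index 1: given 14, correct 12, so answer: No

No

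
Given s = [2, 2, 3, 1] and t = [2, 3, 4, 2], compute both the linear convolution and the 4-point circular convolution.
Linear: y_lin[0] = 2×2 = 4; y_lin[1] = 2×3 + 2×2 = 10; y_lin[2] = 2×4 + 2×3 + 3×2 = 20; y_lin[3] = 2×2 + 2×4 + 3×3 + 1×2 = 23; y_lin[4] = 2×2 + 3×4 + 1×3 = 19; y_lin[5] = 3×2 + 1×4 = 10; y_lin[6] = 1×2 = 2 → [4, 10, 20, 23, 19, 10, 2]. Circular (length 4): y[0] = 2×2 + 2×2 + 3×4 + 1×3 = 23; y[1] = 2×3 + 2×2 + 3×2 + 1×4 = 20; y[2] = 2×4 + 2×3 + 3×2 + 1×2 = 22; y[3] = 2×2 + 2×4 + 3×3 + 1×2 = 23 → [23, 20, 22, 23]

Linear: [4, 10, 20, 23, 19, 10, 2], Circular: [23, 20, 22, 23]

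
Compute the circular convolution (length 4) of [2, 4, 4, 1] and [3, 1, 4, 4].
Use y[k] = Σ_j s[j]·t[(k-j) mod 4]. y[0] = 2×3 + 4×4 + 4×4 + 1×1 = 39; y[1] = 2×1 + 4×3 + 4×4 + 1×4 = 34; y[2] = 2×4 + 4×1 + 4×3 + 1×4 = 28; y[3] = 2×4 + 4×4 + 4×1 + 1×3 = 31. Result: [39, 34, 28, 31]

[39, 34, 28, 31]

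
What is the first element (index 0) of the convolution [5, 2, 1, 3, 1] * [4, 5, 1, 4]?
Use y[k] = Σ_i a[i]·b[k-i] at k=0. y[0] = 5×4 = 20

20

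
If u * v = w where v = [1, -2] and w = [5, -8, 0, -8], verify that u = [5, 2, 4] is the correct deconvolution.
Forward-compute [5, 2, 4] * [1, -2]: w[0] = 5×1 = 5; w[1] = 5×-2 + 2×1 = -8; w[2] = 2×-2 + 4×1 = 0; w[3] = 4×-2 = -8 → [5, -8, 0, -8]. Matches given w = [5, -8, 0, -8], so verified.

Verified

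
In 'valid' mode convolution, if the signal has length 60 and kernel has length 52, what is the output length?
'Valid' mode counts only positions where the kernel fully overlaps the signal: m - n + 1 = 60 - 52 + 1 = 9

9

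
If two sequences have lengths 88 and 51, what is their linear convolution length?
Linear/full convolution length: m + n - 1 = 88 + 51 - 1 = 138

138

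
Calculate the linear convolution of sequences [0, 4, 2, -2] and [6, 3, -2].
y[0] = 0×6 = 0; y[1] = 0×3 + 4×6 = 24; y[2] = 0×-2 + 4×3 + 2×6 = 24; y[3] = 4×-2 + 2×3 + -2×6 = -14; y[4] = 2×-2 + -2×3 = -10; y[5] = -2×-2 = 4

[0, 24, 24, -14, -10, 4]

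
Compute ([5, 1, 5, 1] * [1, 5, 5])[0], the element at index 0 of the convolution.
Use y[k] = Σ_i a[i]·b[k-i] at k=0. y[0] = 5×1 = 5

5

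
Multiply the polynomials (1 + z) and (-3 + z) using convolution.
Ascending coefficients: a = [1, 1], b = [-3, 1]. c[0] = 1×-3 = -3; c[1] = 1×1 + 1×-3 = -2; c[2] = 1×1 = 1. Result coefficients: [-3, -2, 1] → -3 - 2z + z^2

-3 - 2z + z^2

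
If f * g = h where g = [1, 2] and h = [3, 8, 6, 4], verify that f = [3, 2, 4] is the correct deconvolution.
Forward-compute [3, 2, 4] * [1, 2]: h[0] = 3×1 = 3; h[1] = 3×2 + 2×1 = 8; h[2] = 2×2 + 4×1 = 8; h[3] = 4×2 = 8 → [3, 8, 8, 8]. Does not match given h = [3, 8, 6, 4].

Not verified. [3, 2, 4] * [1, 2] = [3, 8, 8, 8], which differs from [3, 8, 6, 4] at index 2.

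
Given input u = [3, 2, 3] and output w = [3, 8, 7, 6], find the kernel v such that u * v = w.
Output length 4 = len(u) + len(v) - 1 ⇒ len(v) = 2. Solve v forward using v[k] = (w[k] - Σ_{i≥1} u[i]·v[k-i]) / u[0]: v[0] = w[0] / u[0] = 3 / 3 = 1; v[1] = (w[1] - 2×1) / u[0] = (8 - 2×1) / 3 = 2. So v = [1, 2]. Forward-check [3, 2, 3] * [1, 2]: w[0] = 3×1 = 3; w[1] = 3×2 + 2×1 = 8; w[2] = 2×2 + 3×1 = 7; w[3] = 3×2 = 6 → [3, 8, 7, 6] ✓

[1, 2]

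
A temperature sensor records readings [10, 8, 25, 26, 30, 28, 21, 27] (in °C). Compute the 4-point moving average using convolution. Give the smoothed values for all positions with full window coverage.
4-point moving average kernel = [1, 1, 1, 1]. Apply in 'valid' mode (full window coverage): avg[0] = (10 + 8 + 25 + 26) / 4 = 17.25; avg[1] = (8 + 25 + 26 + 30) / 4 = 22.25; avg[2] = (25 + 26 + 30 + 28) / 4 = 27.25; avg[3] = (26 + 30 + 28 + 21) / 4 = 26.25; avg[4] = (30 + 28 + 21 + 27) / 4 = 26.5. Smoothed values: [17.25, 22.25, 27.25, 26.25, 26.5]

[17.25, 22.25, 27.25, 26.25, 26.5]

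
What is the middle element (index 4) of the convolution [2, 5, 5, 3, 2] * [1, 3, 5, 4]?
Use y[k] = Σ_i a[i]·b[k-i] at k=4. y[4] = 5×4 + 5×5 + 3×3 + 2×1 = 56

56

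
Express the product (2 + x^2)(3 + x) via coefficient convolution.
Ascending coefficients: a = [2, 0, 1], b = [3, 1]. c[0] = 2×3 = 6; c[1] = 2×1 + 0×3 = 2; c[2] = 0×1 + 1×3 = 3; c[3] = 1×1 = 1. Result coefficients: [6, 2, 3, 1] → 6 + 2x + 3x^2 + x^3

6 + 2x + 3x^2 + x^3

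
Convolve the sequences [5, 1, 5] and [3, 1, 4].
y[0] = 5×3 = 15; y[1] = 5×1 + 1×3 = 8; y[2] = 5×4 + 1×1 + 5×3 = 36; y[3] = 1×4 + 5×1 = 9; y[4] = 5×4 = 20

[15, 8, 36, 9, 20]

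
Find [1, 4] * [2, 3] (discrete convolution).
y[0] = 1×2 = 2; y[1] = 1×3 + 4×2 = 11; y[2] = 4×3 = 12

[2, 11, 12]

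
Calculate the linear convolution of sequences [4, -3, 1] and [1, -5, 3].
y[0] = 4×1 = 4; y[1] = 4×-5 + -3×1 = -23; y[2] = 4×3 + -3×-5 + 1×1 = 28; y[3] = -3×3 + 1×-5 = -14; y[4] = 1×3 = 3

[4, -23, 28, -14, 3]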